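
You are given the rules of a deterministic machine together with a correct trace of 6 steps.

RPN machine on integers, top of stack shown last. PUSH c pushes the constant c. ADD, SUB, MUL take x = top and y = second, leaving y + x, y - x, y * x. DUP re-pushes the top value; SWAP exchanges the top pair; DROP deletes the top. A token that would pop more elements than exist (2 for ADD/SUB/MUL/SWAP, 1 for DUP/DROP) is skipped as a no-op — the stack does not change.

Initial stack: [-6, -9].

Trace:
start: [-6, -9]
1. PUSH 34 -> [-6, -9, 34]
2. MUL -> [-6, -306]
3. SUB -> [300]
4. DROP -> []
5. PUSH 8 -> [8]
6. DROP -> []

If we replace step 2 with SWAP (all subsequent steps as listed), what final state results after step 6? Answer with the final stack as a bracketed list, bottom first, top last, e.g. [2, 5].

(re-executing from step 2 with the substitution; state before step 2: [-6, -9, 34])
2. SWAP -> [-6, 34, -9]
3. SUB -> [-6, 43]
4. DROP -> [-6]
5. PUSH 8 -> [-6, 8]
6. DROP -> [-6]

[-6]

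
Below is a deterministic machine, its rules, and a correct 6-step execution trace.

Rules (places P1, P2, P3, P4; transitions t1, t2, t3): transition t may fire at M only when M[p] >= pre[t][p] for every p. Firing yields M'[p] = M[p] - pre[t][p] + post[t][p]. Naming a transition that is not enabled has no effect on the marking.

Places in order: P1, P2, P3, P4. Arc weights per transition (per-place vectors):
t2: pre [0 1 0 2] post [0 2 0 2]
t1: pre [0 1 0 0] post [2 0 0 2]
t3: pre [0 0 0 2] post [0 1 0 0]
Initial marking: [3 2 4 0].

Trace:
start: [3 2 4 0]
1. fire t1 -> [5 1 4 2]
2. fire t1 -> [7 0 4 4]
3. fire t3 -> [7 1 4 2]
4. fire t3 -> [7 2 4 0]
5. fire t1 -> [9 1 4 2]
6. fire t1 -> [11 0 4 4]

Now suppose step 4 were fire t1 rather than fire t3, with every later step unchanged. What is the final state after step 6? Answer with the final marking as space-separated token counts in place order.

9 0 4 4

(re-executing from step 4 with the substitution; state before step 4: [7 1 4 2])
4. fire t1 -> [9 0 4 4]
5. fire t1 -> [9 0 4 4]
6. fire t1 -> [9 0 4 4]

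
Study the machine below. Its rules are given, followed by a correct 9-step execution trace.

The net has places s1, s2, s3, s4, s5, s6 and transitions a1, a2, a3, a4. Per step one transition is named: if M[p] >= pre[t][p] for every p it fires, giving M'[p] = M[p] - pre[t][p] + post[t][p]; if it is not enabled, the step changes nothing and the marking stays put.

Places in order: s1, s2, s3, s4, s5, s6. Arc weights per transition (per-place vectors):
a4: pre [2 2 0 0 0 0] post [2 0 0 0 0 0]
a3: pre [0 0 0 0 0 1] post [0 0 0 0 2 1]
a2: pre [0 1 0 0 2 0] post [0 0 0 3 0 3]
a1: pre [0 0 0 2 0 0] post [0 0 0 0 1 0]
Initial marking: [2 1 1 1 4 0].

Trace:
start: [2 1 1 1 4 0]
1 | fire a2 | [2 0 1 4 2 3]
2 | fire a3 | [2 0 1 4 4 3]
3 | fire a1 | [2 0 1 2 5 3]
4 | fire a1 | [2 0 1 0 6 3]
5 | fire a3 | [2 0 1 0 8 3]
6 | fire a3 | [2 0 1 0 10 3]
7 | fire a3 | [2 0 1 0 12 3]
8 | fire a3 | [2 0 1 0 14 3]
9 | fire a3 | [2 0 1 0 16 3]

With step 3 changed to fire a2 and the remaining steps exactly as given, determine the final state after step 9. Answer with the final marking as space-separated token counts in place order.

(re-executing from step 3 with the substitution; state before step 3: [2 0 1 4 4 3])
3 | fire a2 | [2 0 1 4 4 3]
4 | fire a1 | [2 0 1 2 5 3]
5 | fire a3 | [2 0 1 2 7 3]
6 | fire a3 | [2 0 1 2 9 3]
7 | fire a3 | [2 0 1 2 11 3]
8 | fire a3 | [2 0 1 2 13 3]
9 | fire a3 | [2 0 1 2 15 3]

2 0 1 2 15 3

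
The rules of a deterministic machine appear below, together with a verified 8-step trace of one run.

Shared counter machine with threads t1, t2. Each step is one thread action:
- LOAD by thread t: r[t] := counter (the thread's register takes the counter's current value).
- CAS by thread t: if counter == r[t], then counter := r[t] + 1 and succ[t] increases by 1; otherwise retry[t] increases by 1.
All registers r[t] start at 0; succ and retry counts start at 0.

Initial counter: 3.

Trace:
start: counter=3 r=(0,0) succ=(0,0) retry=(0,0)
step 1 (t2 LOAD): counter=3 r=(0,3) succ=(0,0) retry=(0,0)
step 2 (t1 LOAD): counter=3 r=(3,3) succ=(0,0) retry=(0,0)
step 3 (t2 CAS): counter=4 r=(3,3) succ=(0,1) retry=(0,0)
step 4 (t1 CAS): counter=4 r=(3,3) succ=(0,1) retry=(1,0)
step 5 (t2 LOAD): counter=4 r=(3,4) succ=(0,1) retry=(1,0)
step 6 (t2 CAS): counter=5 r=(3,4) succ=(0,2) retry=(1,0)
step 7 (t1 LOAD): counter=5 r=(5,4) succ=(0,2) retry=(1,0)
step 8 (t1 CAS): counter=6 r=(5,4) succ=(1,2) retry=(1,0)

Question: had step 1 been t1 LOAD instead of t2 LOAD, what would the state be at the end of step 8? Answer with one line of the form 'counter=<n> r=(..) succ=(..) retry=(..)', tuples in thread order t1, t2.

counter=6 r=(5,4) succ=(2,1) retry=(0,1)

(re-executing from step 1 with the substitution; state before step 1: counter=3 r=(0,0) succ=(0,0) retry=(0,0))
step 1 (t1 LOAD): counter=3 r=(3,0) succ=(0,0) retry=(0,0)
step 2 (t1 LOAD): counter=3 r=(3,0) succ=(0,0) retry=(0,0)
step 3 (t2 CAS): counter=3 r=(3,0) succ=(0,0) retry=(0,1)
step 4 (t1 CAS): counter=4 r=(3,0) succ=(1,0) retry=(0,1)
step 5 (t2 LOAD): counter=4 r=(3,4) succ=(1,0) retry=(0,1)
step 6 (t2 CAS): counter=5 r=(3,4) succ=(1,1) retry=(0,1)
step 7 (t1 LOAD): counter=5 r=(5,4) succ=(1,1) retry=(0,1)
step 8 (t1 CAS): counter=6 r=(5,4) succ=(2,1) retry=(0,1)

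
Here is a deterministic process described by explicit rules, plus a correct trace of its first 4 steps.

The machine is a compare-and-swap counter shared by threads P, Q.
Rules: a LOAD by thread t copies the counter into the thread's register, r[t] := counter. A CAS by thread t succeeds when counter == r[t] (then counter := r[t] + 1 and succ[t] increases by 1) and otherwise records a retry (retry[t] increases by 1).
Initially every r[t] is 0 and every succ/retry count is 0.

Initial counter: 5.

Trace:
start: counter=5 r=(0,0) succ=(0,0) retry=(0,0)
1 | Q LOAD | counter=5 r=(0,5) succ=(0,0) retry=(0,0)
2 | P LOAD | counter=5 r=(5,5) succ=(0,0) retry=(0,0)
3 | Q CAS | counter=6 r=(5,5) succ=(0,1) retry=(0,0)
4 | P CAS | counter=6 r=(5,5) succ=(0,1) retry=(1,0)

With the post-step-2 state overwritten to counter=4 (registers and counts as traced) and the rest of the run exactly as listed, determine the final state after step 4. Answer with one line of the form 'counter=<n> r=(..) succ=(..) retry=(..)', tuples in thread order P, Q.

state after step 2 := counter=4 r=(5,5) succ=(0,0) retry=(0,0)
3 | Q CAS | counter=4 r=(5,5) succ=(0,0) retry=(0,1)
4 | P CAS | counter=4 r=(5,5) succ=(0,0) retry=(1,1)

counter=4 r=(5,5) succ=(0,0) retry=(1,1)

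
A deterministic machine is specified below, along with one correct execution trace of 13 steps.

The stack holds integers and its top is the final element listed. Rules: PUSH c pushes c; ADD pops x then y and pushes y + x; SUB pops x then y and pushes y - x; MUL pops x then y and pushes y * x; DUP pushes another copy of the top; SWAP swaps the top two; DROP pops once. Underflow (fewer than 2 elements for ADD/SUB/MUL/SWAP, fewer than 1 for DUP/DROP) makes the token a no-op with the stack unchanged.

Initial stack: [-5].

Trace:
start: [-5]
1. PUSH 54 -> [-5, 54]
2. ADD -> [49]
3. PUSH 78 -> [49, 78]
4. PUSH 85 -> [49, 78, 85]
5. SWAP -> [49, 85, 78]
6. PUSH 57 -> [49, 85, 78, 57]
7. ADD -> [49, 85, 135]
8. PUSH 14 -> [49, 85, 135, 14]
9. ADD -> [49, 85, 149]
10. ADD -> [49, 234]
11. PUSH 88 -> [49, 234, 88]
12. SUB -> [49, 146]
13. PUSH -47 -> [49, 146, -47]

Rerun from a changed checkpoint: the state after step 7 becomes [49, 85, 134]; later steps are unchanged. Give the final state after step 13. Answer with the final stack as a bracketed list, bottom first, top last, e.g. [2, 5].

state after step 7 := [49, 85, 134]
8. PUSH 14 -> [49, 85, 134, 14]
9. ADD -> [49, 85, 148]
10. ADD -> [49, 233]
11. PUSH 88 -> [49, 233, 88]
12. SUB -> [49, 145]
13. PUSH -47 -> [49, 145, -47]

[49, 145, -47]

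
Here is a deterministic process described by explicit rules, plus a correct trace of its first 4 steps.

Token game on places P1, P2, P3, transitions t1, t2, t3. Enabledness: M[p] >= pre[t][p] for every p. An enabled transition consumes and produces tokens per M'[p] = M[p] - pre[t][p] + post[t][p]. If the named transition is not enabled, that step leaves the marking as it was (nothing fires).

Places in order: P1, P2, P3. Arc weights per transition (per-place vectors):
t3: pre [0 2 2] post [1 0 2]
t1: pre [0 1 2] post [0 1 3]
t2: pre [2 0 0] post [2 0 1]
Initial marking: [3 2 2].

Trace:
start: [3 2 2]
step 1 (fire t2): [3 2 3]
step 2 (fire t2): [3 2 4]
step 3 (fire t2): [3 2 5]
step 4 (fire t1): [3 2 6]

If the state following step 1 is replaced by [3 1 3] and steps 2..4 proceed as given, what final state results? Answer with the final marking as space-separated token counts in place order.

3 1 6

state after step 1 := [3 1 3]
step 2 (fire t2): [3 1 4]
step 3 (fire t2): [3 1 5]
step 4 (fire t1): [3 1 6]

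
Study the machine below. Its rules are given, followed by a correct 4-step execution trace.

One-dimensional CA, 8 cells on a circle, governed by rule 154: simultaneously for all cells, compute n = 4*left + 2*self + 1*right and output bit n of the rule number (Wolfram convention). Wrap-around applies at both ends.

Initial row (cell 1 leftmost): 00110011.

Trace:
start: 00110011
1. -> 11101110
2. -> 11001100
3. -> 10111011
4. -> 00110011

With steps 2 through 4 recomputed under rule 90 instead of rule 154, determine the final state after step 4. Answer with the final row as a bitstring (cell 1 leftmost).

00000000

(re-executing steps 2..4 under rule 90; state before step 2: 11101110)
2. -> 10101010
3. -> 00000000
4. -> 00000000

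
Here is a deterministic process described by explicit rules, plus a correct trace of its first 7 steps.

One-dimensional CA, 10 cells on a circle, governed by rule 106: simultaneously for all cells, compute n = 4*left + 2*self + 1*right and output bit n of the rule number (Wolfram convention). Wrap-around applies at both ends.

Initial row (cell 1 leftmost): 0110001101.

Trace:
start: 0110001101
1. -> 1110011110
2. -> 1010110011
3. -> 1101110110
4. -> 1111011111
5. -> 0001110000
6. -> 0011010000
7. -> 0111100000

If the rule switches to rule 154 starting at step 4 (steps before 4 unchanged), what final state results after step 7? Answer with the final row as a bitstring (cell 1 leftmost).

1101101101

(re-executing steps 4..7 under rule 154; state before step 4: 1101110110)
4. -> 1001100100
5. -> 0111011011
6. -> 0110010010
7. -> 1101101101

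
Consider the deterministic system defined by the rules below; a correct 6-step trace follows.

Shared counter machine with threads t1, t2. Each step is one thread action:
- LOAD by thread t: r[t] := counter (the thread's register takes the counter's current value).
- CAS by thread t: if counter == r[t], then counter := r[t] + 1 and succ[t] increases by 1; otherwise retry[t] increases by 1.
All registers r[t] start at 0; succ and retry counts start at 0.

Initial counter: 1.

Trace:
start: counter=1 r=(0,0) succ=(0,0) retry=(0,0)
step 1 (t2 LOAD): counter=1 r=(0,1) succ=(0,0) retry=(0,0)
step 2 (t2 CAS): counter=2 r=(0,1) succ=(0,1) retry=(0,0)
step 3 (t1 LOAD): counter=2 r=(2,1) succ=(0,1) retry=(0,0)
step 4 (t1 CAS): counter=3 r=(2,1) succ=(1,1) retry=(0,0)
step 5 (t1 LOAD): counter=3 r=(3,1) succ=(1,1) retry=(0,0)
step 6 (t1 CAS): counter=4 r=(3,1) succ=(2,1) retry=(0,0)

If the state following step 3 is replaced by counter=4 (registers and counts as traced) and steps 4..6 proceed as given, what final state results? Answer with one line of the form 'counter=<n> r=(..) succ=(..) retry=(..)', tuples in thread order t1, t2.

state after step 3 := counter=4 r=(2,1) succ=(0,1) retry=(0,0)
step 4 (t1 CAS): counter=4 r=(2,1) succ=(0,1) retry=(1,0)
step 5 (t1 LOAD): counter=4 r=(4,1) succ=(0,1) retry=(1,0)
step 6 (t1 CAS): counter=5 r=(4,1) succ=(1,1) retry=(1,0)

counter=5 r=(4,1) succ=(1,1) retry=(1,0)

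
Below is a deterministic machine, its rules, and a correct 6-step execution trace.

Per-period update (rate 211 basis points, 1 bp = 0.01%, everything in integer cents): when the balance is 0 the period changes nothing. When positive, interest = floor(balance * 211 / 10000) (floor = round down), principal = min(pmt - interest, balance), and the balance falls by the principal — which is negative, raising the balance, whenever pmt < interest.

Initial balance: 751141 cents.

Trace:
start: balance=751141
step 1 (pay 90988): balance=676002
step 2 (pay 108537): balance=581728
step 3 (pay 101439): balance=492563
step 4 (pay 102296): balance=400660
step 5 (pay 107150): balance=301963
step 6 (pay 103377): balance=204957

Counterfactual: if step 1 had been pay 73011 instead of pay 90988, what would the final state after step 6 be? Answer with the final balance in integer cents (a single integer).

(re-executing from step 1 with the substitution; state before step 1: balance=751141)
step 1 (pay 73011): balance=693979
step 2 (pay 108537): balance=600084
step 3 (pay 101439): balance=511306
step 4 (pay 102296): balance=419798
step 5 (pay 107150): balance=321505
step 6 (pay 103377): balance=224911

224911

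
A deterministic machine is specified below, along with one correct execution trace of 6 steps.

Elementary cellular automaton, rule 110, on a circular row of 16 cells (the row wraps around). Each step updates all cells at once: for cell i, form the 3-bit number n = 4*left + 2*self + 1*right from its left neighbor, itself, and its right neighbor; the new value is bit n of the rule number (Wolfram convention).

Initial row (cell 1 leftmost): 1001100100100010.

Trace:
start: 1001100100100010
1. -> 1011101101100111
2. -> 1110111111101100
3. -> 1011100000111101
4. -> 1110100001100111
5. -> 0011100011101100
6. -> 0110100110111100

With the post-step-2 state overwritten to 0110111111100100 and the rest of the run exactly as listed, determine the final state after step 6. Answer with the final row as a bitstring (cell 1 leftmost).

1011100111001100

state after step 2 := 0110111111100100
3. -> 1111100000101100
4. -> 1000100001111101
5. -> 1001100011000111
6. -> 1011100111001100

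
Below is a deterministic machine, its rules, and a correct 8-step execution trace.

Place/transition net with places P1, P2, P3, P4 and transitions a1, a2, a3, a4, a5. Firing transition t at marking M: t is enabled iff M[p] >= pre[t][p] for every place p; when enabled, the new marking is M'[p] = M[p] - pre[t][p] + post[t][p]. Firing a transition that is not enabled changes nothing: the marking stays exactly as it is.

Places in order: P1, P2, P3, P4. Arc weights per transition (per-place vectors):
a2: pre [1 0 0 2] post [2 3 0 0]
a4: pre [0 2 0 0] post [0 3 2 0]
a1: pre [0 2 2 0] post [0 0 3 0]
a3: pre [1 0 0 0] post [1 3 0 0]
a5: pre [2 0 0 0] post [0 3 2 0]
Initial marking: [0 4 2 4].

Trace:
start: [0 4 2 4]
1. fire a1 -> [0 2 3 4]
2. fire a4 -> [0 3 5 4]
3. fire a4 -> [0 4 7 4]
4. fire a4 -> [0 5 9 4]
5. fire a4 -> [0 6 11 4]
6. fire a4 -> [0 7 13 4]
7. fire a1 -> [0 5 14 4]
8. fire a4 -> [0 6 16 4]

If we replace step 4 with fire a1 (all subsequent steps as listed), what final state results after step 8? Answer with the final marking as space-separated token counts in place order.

(re-executing from step 4 with the substitution; state before step 4: [0 4 7 4])
4. fire a1 -> [0 2 8 4]
5. fire a4 -> [0 3 10 4]
6. fire a4 -> [0 4 12 4]
7. fire a1 -> [0 2 13 4]
8. fire a4 -> [0 3 15 4]

0 3 15 4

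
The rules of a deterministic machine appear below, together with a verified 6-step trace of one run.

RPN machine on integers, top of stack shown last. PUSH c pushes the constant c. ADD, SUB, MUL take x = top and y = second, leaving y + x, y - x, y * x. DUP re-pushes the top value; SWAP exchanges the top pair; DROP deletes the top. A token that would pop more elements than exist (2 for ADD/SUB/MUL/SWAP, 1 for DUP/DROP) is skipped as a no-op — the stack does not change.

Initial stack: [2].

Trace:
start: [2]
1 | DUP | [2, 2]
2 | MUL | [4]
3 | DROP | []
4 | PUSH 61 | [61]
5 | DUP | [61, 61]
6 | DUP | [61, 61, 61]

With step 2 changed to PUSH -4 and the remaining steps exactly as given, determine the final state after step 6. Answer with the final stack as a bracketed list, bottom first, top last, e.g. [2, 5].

[2, 2, 61, 61, 61]

(re-executing from step 2 with the substitution; state before step 2: [2, 2])
2 | PUSH -4 | [2, 2, -4]
3 | DROP | [2, 2]
4 | PUSH 61 | [2, 2, 61]
5 | DUP | [2, 2, 61, 61]
6 | DUP | [2, 2, 61, 61, 61]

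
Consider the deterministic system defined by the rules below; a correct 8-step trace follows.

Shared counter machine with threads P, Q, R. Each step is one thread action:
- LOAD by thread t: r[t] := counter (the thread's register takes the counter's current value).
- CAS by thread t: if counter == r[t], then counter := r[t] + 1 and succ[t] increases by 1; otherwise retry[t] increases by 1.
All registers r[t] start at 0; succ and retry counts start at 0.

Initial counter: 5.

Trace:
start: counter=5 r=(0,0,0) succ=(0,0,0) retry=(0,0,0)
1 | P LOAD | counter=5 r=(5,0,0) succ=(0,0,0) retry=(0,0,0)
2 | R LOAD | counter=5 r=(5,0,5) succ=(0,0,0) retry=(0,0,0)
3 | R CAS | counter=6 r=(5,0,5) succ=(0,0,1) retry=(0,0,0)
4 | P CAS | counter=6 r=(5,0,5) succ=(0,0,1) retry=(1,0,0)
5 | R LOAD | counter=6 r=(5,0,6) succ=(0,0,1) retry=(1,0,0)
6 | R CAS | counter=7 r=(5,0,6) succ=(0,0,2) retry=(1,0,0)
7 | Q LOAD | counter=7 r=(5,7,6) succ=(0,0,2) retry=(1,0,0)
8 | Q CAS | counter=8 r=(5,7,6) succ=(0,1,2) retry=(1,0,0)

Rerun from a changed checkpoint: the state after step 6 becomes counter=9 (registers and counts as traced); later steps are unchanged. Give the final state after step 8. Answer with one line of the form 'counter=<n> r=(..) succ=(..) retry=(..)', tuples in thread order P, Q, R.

counter=10 r=(5,9,6) succ=(0,1,2) retry=(1,0,0)

state after step 6 := counter=9 r=(5,0,6) succ=(0,0,2) retry=(1,0,0)
7 | Q LOAD | counter=9 r=(5,9,6) succ=(0,0,2) retry=(1,0,0)
8 | Q CAS | counter=10 r=(5,9,6) succ=(0,1,2) retry=(1,0,0)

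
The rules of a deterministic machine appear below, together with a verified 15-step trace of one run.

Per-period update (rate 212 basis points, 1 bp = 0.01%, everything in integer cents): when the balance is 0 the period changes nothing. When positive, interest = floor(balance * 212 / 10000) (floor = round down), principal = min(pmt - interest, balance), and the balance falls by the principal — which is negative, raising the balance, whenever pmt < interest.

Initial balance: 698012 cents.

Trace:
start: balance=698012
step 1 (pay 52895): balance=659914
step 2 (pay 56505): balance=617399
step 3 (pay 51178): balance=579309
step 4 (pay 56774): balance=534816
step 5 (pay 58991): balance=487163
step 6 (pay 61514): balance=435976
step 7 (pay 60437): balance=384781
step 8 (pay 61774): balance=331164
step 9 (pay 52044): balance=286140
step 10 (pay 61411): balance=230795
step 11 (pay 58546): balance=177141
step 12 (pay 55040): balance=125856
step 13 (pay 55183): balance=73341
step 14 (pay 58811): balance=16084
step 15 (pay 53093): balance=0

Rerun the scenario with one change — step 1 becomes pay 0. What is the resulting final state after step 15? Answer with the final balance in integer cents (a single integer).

34284

(re-executing from step 1 with the substitution; state before step 1: balance=698012)
step 1 (pay 0): balance=712809
step 2 (pay 56505): balance=671415
step 3 (pay 51178): balance=634470
step 4 (pay 56774): balance=591146
step 5 (pay 58991): balance=544687
step 6 (pay 61514): balance=494720
step 7 (pay 60437): balance=444771
step 8 (pay 61774): balance=392426
step 9 (pay 52044): balance=348701
step 10 (pay 61411): balance=294682
step 11 (pay 58546): balance=242383
step 12 (pay 55040): balance=192481
step 13 (pay 55183): balance=141378
step 14 (pay 58811): balance=85564
step 15 (pay 53093): balance=34284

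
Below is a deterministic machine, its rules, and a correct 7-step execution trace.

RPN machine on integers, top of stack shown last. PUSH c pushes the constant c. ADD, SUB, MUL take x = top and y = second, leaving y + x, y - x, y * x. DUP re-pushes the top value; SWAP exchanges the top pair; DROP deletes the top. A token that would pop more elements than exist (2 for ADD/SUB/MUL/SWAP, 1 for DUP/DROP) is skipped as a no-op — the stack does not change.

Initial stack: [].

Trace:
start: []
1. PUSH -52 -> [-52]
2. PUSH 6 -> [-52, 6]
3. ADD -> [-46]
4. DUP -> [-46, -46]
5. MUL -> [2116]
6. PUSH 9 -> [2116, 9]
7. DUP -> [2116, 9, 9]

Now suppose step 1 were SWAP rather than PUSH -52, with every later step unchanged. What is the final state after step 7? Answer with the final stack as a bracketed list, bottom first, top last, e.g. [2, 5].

(re-executing from step 1 with the substitution; state before step 1: [])
1. SWAP -> []
2. PUSH 6 -> [6]
3. ADD -> [6]
4. DUP -> [6, 6]
5. MUL -> [36]
6. PUSH 9 -> [36, 9]
7. DUP -> [36, 9, 9]

[36, 9, 9]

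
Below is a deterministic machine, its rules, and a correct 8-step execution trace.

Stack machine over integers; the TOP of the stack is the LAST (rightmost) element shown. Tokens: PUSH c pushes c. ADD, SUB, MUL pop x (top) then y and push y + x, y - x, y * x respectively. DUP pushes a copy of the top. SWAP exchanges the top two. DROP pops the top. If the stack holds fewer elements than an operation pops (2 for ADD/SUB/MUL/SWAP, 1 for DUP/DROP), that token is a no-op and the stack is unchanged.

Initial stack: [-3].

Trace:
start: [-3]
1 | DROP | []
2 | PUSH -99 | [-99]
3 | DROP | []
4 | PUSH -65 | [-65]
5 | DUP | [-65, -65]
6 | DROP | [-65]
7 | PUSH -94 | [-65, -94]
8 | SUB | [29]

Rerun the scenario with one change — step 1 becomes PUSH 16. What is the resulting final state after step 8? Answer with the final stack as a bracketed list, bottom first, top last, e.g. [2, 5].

[-3, 16, 29]

(re-executing from step 1 with the substitution; state before step 1: [-3])
1 | PUSH 16 | [-3, 16]
2 | PUSH -99 | [-3, 16, -99]
3 | DROP | [-3, 16]
4 | PUSH -65 | [-3, 16, -65]
5 | DUP | [-3, 16, -65, -65]
6 | DROP | [-3, 16, -65]
7 | PUSH -94 | [-3, 16, -65, -94]
8 | SUB | [-3, 16, 29]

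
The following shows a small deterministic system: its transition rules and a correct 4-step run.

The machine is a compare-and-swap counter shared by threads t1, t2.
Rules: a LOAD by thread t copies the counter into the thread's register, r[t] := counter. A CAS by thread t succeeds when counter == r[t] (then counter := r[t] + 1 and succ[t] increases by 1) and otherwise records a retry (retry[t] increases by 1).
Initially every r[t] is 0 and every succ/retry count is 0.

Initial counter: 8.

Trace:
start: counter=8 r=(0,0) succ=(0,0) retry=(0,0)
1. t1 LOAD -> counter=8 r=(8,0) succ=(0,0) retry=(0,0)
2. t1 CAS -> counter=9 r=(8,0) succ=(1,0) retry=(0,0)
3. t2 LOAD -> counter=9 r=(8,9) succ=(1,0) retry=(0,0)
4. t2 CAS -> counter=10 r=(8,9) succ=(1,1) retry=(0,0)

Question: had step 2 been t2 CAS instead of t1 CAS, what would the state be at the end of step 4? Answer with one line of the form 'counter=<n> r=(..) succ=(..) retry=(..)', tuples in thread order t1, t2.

counter=9 r=(8,8) succ=(0,1) retry=(0,1)

(re-executing from step 2 with the substitution; state before step 2: counter=8 r=(8,0) succ=(0,0) retry=(0,0))
2. t2 CAS -> counter=8 r=(8,0) succ=(0,0) retry=(0,1)
3. t2 LOAD -> counter=8 r=(8,8) succ=(0,0) retry=(0,1)
4. t2 CAS -> counter=9 r=(8,8) succ=(0,1) retry=(0,1)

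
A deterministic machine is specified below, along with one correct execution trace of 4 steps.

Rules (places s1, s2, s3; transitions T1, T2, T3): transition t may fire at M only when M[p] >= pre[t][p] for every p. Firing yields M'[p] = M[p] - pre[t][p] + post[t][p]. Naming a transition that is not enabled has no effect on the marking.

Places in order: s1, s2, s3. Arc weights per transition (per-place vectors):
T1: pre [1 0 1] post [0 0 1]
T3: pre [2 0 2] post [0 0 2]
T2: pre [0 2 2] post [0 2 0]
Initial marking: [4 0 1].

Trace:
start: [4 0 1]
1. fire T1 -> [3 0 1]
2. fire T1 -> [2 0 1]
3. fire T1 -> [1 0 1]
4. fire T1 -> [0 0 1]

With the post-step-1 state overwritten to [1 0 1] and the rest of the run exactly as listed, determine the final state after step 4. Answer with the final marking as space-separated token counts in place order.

state after step 1 := [1 0 1]
2. fire T1 -> [0 0 1]
3. fire T1 -> [0 0 1]
4. fire T1 -> [0 0 1]

0 0 1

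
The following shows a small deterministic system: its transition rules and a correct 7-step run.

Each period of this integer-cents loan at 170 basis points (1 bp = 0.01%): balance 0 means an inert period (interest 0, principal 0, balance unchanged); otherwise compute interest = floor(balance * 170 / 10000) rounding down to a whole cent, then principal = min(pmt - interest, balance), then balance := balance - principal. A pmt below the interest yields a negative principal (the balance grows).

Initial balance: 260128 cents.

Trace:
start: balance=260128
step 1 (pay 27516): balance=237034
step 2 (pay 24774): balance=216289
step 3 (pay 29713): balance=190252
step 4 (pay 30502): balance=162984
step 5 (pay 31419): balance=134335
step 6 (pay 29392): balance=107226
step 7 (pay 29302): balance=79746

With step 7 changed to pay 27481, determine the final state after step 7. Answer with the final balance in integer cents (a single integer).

81567

(re-executing from step 7 with the substitution; state before step 7: balance=107226)
step 7 (pay 27481): balance=81567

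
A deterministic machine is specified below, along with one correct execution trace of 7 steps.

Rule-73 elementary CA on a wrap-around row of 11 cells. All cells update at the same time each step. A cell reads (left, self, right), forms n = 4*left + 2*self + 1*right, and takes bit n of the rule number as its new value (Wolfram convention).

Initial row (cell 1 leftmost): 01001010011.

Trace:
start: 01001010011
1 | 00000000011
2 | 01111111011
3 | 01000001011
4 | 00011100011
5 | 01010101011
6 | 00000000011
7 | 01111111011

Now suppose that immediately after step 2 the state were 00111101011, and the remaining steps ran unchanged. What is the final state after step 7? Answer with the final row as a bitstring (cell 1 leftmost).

00010000011

state after step 2 := 00111101011
3 | 00100100011
4 | 00000001011
5 | 01111100011
6 | 01000101011
7 | 00010000011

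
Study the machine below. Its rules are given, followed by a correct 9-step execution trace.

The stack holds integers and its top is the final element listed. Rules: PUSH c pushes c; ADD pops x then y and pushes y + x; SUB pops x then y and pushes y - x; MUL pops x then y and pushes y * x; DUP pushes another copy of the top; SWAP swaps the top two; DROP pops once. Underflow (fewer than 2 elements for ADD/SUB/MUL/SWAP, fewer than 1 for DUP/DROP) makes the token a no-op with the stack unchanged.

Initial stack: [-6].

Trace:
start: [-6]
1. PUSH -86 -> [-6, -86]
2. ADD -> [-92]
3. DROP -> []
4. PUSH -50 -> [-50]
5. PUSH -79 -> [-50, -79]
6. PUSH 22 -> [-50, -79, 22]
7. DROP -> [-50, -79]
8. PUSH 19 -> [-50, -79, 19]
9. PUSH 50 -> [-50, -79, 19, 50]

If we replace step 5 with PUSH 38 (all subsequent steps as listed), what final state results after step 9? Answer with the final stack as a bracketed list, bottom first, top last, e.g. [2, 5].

[-50, 38, 19, 50]

(re-executing from step 5 with the substitution; state before step 5: [-50])
5. PUSH 38 -> [-50, 38]
6. PUSH 22 -> [-50, 38, 22]
7. DROP -> [-50, 38]
8. PUSH 19 -> [-50, 38, 19]
9. PUSH 50 -> [-50, 38, 19, 50]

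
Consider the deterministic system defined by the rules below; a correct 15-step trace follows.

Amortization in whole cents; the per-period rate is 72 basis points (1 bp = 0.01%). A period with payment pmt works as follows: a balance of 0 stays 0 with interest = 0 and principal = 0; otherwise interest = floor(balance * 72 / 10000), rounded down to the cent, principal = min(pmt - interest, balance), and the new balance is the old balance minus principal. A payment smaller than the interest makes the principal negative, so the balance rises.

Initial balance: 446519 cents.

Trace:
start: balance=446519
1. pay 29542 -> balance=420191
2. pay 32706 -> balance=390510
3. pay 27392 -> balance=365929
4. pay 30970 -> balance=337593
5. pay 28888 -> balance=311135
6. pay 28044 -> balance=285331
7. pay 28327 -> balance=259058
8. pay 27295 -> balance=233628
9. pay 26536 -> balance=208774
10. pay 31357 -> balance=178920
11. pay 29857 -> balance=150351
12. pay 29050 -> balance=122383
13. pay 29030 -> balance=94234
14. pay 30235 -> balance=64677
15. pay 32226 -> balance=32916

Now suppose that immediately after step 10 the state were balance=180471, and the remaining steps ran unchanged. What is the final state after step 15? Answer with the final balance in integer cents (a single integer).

34523

state after step 10 := balance=180471
11. pay 29857 -> balance=151913
12. pay 29050 -> balance=123956
13. pay 29030 -> balance=95818
14. pay 30235 -> balance=66272
15. pay 32226 -> balance=34523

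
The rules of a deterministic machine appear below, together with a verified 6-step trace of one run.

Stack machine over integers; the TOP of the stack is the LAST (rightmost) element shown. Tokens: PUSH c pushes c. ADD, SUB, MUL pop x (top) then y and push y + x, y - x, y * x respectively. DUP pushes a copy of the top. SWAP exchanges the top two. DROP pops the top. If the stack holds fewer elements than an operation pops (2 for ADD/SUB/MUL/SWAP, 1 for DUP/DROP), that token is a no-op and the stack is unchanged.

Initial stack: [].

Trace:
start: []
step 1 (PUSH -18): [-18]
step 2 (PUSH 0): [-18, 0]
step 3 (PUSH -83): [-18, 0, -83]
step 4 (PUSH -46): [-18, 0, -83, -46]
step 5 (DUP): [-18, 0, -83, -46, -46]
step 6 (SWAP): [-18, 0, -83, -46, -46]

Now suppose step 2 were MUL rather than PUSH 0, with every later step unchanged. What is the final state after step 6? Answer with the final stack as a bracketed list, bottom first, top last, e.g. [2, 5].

[-18, -83, -46, -46]

(re-executing from step 2 with the substitution; state before step 2: [-18])
step 2 (MUL): [-18]
step 3 (PUSH -83): [-18, -83]
step 4 (PUSH -46): [-18, -83, -46]
step 5 (DUP): [-18, -83, -46, -46]
step 6 (SWAP): [-18, -83, -46, -46]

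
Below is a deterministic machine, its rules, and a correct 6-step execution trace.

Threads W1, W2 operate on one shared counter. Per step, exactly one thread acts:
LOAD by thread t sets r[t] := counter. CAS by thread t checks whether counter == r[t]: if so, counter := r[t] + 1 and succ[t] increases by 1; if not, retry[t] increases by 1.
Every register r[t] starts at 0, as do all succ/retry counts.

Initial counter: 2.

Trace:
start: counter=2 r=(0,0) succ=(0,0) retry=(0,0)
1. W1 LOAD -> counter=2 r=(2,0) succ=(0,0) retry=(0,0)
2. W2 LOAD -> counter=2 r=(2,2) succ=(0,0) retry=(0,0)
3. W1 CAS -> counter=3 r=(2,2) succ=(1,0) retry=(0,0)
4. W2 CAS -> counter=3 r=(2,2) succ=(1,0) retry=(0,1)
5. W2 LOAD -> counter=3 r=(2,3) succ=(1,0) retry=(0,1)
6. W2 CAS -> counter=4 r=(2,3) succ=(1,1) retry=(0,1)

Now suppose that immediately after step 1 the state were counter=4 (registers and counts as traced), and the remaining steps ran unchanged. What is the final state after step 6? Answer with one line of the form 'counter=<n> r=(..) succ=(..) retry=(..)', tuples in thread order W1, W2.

counter=6 r=(2,5) succ=(0,2) retry=(1,0)

state after step 1 := counter=4 r=(2,0) succ=(0,0) retry=(0,0)
2. W2 LOAD -> counter=4 r=(2,4) succ=(0,0) retry=(0,0)
3. W1 CAS -> counter=4 r=(2,4) succ=(0,0) retry=(1,0)
4. W2 CAS -> counter=5 r=(2,4) succ=(0,1) retry=(1,0)
5. W2 LOAD -> counter=5 r=(2,5) succ=(0,1) retry=(1,0)
6. W2 CAS -> counter=6 r=(2,5) succ=(0,2) retry=(1,0)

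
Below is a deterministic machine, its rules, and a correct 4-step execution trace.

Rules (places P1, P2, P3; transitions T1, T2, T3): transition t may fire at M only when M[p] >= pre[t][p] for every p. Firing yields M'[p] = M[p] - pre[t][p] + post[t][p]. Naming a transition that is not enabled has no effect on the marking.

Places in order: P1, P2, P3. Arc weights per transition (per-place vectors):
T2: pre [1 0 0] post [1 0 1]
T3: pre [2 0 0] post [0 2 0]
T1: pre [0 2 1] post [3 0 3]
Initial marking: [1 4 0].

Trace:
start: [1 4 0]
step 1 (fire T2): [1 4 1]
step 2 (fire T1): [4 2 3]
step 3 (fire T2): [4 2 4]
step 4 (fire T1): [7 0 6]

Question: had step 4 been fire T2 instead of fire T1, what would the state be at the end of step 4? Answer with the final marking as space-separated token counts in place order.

4 2 5

(re-executing from step 4 with the substitution; state before step 4: [4 2 4])
step 4 (fire T2): [4 2 5]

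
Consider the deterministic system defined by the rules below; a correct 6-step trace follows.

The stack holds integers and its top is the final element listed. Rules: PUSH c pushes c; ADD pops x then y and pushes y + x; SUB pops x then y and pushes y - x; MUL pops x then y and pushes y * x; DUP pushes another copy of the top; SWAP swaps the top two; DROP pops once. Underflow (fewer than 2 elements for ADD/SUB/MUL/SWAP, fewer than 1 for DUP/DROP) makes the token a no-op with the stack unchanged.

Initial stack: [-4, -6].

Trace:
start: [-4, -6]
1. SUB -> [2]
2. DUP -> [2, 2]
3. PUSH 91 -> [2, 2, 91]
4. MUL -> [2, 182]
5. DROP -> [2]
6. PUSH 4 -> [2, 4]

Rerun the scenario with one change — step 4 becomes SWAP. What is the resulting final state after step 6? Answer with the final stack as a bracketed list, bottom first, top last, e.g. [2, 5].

[2, 91, 4]

(re-executing from step 4 with the substitution; state before step 4: [2, 2, 91])
4. SWAP -> [2, 91, 2]
5. DROP -> [2, 91]
6. PUSH 4 -> [2, 91, 4]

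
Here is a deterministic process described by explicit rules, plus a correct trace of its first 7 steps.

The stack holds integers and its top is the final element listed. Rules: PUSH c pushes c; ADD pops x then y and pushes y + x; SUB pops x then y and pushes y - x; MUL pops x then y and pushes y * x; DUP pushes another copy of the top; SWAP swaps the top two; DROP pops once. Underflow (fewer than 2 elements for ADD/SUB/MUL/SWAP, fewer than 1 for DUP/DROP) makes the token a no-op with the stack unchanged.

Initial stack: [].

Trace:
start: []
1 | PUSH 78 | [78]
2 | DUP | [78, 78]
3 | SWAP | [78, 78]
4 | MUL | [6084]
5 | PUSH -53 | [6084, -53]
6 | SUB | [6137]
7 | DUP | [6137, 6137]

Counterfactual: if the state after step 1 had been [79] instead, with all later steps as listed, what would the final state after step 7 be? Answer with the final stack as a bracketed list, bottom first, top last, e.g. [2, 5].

state after step 1 := [79]
2 | DUP | [79, 79]
3 | SWAP | [79, 79]
4 | MUL | [6241]
5 | PUSH -53 | [6241, -53]
6 | SUB | [6294]
7 | DUP | [6294, 6294]

[6294, 6294]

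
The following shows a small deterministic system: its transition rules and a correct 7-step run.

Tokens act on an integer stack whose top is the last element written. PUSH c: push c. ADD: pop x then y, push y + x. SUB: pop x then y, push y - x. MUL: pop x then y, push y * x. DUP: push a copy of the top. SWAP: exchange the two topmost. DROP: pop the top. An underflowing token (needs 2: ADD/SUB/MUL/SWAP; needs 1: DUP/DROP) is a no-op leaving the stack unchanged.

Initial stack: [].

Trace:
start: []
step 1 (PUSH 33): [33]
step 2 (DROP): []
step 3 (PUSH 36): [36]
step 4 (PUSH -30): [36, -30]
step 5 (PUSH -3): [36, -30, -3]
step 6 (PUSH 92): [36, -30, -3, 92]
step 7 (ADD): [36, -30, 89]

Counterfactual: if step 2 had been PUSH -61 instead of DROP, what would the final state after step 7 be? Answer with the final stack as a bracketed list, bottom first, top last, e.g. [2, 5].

[33, -61, 36, -30, 89]

(re-executing from step 2 with the substitution; state before step 2: [33])
step 2 (PUSH -61): [33, -61]
step 3 (PUSH 36): [33, -61, 36]
step 4 (PUSH -30): [33, -61, 36, -30]
step 5 (PUSH -3): [33, -61, 36, -30, -3]
step 6 (PUSH 92): [33, -61, 36, -30, -3, 92]
step 7 (ADD): [33, -61, 36, -30, 89]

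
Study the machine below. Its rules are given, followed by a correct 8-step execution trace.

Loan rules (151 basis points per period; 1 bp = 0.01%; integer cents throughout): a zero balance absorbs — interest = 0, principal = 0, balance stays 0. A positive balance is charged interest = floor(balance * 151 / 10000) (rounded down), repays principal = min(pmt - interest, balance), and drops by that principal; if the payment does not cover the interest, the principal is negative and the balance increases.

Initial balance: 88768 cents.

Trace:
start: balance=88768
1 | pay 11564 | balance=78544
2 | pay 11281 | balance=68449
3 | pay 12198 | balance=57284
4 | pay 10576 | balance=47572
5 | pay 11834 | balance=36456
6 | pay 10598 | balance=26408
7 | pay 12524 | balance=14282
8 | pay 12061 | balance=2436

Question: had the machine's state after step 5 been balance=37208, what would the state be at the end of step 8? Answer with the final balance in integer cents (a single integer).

3223

state after step 5 := balance=37208
6 | pay 10598 | balance=27171
7 | pay 12524 | balance=15057
8 | pay 12061 | balance=3223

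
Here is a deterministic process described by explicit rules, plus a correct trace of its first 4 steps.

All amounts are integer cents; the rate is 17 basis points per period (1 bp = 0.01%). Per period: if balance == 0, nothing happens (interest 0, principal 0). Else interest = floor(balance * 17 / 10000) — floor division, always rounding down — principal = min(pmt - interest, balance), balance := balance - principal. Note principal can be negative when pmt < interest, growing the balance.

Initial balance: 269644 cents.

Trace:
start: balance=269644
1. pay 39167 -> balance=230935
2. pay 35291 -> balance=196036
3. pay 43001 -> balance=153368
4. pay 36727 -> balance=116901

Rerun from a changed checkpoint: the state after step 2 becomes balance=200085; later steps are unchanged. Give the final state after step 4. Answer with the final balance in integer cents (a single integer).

state after step 2 := balance=200085
3. pay 43001 -> balance=157424
4. pay 36727 -> balance=120964

120964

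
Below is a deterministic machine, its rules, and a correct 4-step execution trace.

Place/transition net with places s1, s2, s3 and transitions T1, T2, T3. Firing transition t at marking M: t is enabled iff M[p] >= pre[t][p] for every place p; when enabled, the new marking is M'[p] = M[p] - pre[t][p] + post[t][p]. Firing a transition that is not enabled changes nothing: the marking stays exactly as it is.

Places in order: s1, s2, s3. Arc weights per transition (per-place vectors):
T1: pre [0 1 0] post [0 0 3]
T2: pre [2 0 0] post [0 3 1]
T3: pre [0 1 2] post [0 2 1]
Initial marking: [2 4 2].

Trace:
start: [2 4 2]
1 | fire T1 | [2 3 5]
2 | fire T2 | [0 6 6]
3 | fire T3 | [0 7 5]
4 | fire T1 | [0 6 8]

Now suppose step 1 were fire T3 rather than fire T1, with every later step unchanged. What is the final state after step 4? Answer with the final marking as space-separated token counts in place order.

0 8 4

(re-executing from step 1 with the substitution; state before step 1: [2 4 2])
1 | fire T3 | [2 5 1]
2 | fire T2 | [0 8 2]
3 | fire T3 | [0 9 1]
4 | fire T1 | [0 8 4]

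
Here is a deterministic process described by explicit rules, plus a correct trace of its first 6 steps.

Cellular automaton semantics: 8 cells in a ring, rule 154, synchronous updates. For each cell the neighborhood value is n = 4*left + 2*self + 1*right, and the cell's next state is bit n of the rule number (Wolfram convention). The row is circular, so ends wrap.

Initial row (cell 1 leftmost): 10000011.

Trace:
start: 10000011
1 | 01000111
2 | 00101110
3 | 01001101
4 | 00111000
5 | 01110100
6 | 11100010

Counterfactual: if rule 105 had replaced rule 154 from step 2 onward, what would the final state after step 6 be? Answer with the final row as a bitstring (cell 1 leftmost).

10010101

(re-executing steps 2..6 under rule 105; state before step 2: 01000111)
2 | 10010101
3 | 10001011
4 | 10100110
5 | 01000111
6 | 10010101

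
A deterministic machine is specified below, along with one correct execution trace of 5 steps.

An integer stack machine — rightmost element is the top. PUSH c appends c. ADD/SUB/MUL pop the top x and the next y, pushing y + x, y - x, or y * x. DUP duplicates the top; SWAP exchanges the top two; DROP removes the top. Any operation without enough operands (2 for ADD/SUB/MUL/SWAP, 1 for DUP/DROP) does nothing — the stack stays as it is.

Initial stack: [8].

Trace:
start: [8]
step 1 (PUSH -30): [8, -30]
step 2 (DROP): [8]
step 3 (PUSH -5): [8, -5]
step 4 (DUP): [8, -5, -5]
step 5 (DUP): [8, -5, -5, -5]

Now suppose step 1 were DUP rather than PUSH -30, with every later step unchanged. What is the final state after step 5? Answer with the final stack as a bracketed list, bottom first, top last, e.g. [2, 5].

[8, -5, -5, -5]

(re-executing from step 1 with the substitution; state before step 1: [8])
step 1 (DUP): [8, 8]
step 2 (DROP): [8]
step 3 (PUSH -5): [8, -5]
step 4 (DUP): [8, -5, -5]
step 5 (DUP): [8, -5, -5, -5]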